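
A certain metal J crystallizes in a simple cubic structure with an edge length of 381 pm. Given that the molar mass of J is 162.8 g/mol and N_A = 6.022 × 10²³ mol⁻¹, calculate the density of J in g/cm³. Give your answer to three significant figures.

A simple cubic unit cell contains Z = 1 atom.
Cell volume: a³ = (381 pm)³ = (3.810 × 10^-8 cm)³ = 5.531 × 10^-23 cm³.
ρ = Z·M/(N_A·a³) = 1 × 162.8 / (6.022 × 10²³ × 5.531 × 10^-23) = 4.888 g/cm³.

4.89 g/cm³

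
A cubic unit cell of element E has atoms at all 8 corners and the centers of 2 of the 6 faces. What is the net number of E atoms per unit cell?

2

Corner atoms are shared by 8 cells (1/8 each), face atoms by 2 (1/2 each).
Net atoms = 8 × 1/8 + 2 × 1/2 = 1 + 1 = 2.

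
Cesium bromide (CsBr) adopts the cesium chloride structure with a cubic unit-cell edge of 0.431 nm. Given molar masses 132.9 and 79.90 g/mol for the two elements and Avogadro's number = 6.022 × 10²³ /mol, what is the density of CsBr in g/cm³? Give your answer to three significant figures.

The cesium chloride structure contains Z = 1 formula unit per cell; M(CsBr) = 132.9 + 79.90 = 212.8 g/mol.
a³ = (4.310 × 10^-8 cm)³ = 8.006 × 10^-23 cm³.
ρ = 1 × 212.8 / (6.022 × 10²³ × 8.006 × 10^-23) = 4.414 g/cm³.

4.41 g/cm³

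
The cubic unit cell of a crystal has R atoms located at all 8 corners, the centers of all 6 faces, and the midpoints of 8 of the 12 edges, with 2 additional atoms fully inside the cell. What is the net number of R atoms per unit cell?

Corner atoms are shared by 8 cells (1/8 each), face atoms by 2 (1/2 each), edge atoms by 4 (1/4 each), interior atoms are unshared.
Net atoms = 8 × 1/8 + 6 × 1/2 + 8 × 1/4 + 2 = 1 + 3 + 2 + 2 = 8.

8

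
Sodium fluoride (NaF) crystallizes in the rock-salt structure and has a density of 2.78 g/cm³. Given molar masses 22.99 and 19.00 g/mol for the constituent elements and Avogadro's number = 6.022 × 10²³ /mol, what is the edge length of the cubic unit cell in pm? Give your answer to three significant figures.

465 pm

M(NaF) = 41.99 g/mol; Z = 4 formula units per cell.
a³ = Z·M/(N_A·ρ) = 4 × 41.99 / (6.022 × 10²³ × 2.78) = 1.003 × 10^-22 cm³, so a = 4.647 × 10^-8 cm = 465 pm.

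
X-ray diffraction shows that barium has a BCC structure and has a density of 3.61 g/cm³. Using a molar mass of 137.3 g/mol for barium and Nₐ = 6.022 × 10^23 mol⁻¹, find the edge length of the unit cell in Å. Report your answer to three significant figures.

5.02 Å

With Z = 2 atoms per BCC cell, a³ = Z·M/(N_A·ρ) = 2 × 137.3 / (6.022 × 10²³ × 3.610 g/cm³) = 1.263 × 10^-22 cm³.
a = (1.263 × 10^-22)^(1/3) = 5.017 × 10^-8 cm = 5.02 Å.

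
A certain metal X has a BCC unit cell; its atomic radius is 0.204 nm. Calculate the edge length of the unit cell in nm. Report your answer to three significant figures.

0.471 nm

In a BCC lattice, atoms touch along the body diagonal, so √3·a = 4r.
a = 4r/√3 = 4 × 0.204 / 1.7321 = 0.471 nm.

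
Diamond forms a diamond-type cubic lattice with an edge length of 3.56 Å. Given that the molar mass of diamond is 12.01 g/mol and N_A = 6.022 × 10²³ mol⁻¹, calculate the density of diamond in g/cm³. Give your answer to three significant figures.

A diamond cubic unit cell contains Z = 8 atoms.
Cell volume: a³ = (3.56 Å)³ = (3.560 × 10^-8 cm)³ = 4.512 × 10^-23 cm³.
ρ = Z·M/(N_A·a³) = 8 × 12.01 / (6.022 × 10²³ × 4.512 × 10^-23) = 3.536 g/cm³.

3.54 g/cm³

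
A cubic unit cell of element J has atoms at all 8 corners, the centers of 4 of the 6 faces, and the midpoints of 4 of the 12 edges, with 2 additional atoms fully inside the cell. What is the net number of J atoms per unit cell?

6

Corner atoms are shared by 8 cells (1/8 each), face atoms by 2 (1/2 each), edge atoms by 4 (1/4 each), interior atoms are unshared.
Net atoms = 8 × 1/8 + 4 × 1/2 + 4 × 1/4 + 2 = 1 + 2 + 1 + 2 = 6.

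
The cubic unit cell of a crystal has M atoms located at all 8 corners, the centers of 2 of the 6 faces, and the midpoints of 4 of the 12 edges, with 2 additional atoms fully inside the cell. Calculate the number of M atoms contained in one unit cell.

5

Corner atoms are shared by 8 cells (1/8 each), face atoms by 2 (1/2 each), edge atoms by 4 (1/4 each), interior atoms are unshared.
Net atoms = 8 × 1/8 + 2 × 1/2 + 4 × 1/4 + 2 = 1 + 1 + 1 + 2 = 5.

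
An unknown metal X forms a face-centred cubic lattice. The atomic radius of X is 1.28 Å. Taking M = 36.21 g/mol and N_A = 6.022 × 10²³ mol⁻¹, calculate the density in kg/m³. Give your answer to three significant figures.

5070 kg/m³

In an FCC lattice, atoms touch along the face diagonal, so √2·a = 4r, giving a = 3.620 Å = 3.620 × 10^-8 cm.
With Z = 4, ρ = Z·M/(N_A·a³) = 4 × 36.21 / (6.022 × 10²³ × 4.745 × 10^-23) = 5.069 g/cm³ = 5070 kg/m³.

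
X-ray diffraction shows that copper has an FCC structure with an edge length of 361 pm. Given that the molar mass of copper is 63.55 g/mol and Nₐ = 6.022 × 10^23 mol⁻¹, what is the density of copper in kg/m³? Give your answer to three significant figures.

8970 kg/m³

An FCC unit cell contains Z = 4 atoms.
Cell volume: a³ = (361 pm)³ = (3.610 × 10^-8 cm)³ = 4.705 × 10^-23 cm³.
ρ = Z·M/(N_A·a³) = 4 × 63.55 / (6.022 × 10²³ × 4.705 × 10^-23) = 8.972 g/cm³ = 8970 kg/m³.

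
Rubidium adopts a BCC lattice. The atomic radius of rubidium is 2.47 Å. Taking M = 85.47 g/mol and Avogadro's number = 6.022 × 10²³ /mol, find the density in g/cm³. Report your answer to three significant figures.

In a BCC lattice, atoms touch along the body diagonal, so √3·a = 4r, giving a = 5.704 Å = 5.704 × 10^-8 cm.
With Z = 2, ρ = Z·M/(N_A·a³) = 2 × 85.47 / (6.022 × 10²³ × 1.856 × 10^-22) = 1.529 g/cm³.

1.53 g/cm³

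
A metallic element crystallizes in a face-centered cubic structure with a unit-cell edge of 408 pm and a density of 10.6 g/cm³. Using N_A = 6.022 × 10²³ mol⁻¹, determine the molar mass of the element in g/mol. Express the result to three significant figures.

An FCC cell has Z = 4 atoms; a = 4.080 × 10^-8 cm.
M = ρ·N_A·a³/Z = 10.6 × 6.022 × 10²³ × 6.792 × 10^-23 / 4 = 108 g/mol.

108 g/mol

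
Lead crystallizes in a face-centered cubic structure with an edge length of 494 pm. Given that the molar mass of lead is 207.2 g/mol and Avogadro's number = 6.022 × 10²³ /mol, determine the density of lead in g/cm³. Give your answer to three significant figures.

An FCC unit cell contains Z = 4 atoms.
Cell volume: a³ = (494 pm)³ = (4.940 × 10^-8 cm)³ = 1.206 × 10^-22 cm³.
ρ = Z·M/(N_A·a³) = 4 × 207.2 / (6.022 × 10²³ × 1.206 × 10^-22) = 11.42 g/cm³.

11.4 g/cm³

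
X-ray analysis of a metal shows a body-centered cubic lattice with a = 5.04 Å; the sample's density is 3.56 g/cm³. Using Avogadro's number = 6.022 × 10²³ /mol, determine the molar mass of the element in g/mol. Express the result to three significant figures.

A BCC cell has Z = 2 atoms; a = 5.040 × 10^-8 cm.
M = ρ·N_A·a³/Z = 3.56 × 6.022 × 10²³ × 1.280 × 10^-22 / 2 = 137 g/mol.

137 g/mol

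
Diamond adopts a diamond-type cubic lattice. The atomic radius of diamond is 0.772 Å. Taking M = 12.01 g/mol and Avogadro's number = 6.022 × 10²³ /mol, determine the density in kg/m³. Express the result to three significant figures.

3520 kg/m³

In a diamond cubic lattice, nearest neighbors lie along the body diagonal with √3·a = 8r, giving a = 3.566 Å = 3.566 × 10^-8 cm.
With Z = 8, ρ = Z·M/(N_A·a³) = 8 × 12.01 / (6.022 × 10²³ × 4.534 × 10^-23) = 3.519 g/cm³ = 3520 kg/m³.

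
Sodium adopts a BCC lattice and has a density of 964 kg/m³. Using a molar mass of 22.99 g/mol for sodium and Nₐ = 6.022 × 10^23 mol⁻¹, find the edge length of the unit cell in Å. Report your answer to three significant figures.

4.29 Å

With Z = 2 atoms per BCC cell, a³ = Z·M/(N_A·ρ) = 2 × 22.99 / (6.022 × 10²³ × 0.9640 g/cm³) = 7.920 × 10^-23 cm³.
a = (7.920 × 10^-23)^(1/3) = 4.295 × 10^-8 cm = 4.29 Å.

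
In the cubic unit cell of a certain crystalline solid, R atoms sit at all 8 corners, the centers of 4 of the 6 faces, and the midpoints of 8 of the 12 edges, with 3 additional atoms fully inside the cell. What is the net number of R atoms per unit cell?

Corner atoms are shared by 8 cells (1/8 each), face atoms by 2 (1/2 each), edge atoms by 4 (1/4 each), interior atoms are unshared.
Net atoms = 8 × 1/8 + 4 × 1/2 + 8 × 1/4 + 3 = 1 + 2 + 2 + 3 = 8.

8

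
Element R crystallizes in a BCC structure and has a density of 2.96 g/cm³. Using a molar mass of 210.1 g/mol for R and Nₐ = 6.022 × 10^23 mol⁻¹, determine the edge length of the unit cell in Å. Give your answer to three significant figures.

With Z = 2 atoms per BCC cell, a³ = Z·M/(N_A·ρ) = 2 × 210.1 / (6.022 × 10²³ × 2.960 g/cm³) = 2.357 × 10^-22 cm³.
a = (2.357 × 10^-22)^(1/3) = 6.177 × 10^-8 cm = 6.18 Å.

6.18 Å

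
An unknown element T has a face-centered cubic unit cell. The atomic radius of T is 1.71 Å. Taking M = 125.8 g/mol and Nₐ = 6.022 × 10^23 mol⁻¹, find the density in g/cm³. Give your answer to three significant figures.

In an FCC lattice, atoms touch along the face diagonal, so √2·a = 4r, giving a = 4.837 Å = 4.837 × 10^-8 cm.
With Z = 4, ρ = Z·M/(N_A·a³) = 4 × 125.8 / (6.022 × 10²³ × 1.131 × 10^-22) = 7.385 g/cm³.

7.39 g/cm³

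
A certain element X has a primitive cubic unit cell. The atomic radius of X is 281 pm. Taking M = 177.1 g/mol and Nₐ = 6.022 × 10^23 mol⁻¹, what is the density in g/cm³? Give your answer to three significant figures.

In a simple cubic lattice, atoms touch along the cell edge, so a = 2r, giving a = 562.0 pm = 5.620 × 10^-8 cm.
With Z = 1, ρ = Z·M/(N_A·a³) = 1 × 177.1 / (6.022 × 10²³ × 1.775 × 10^-22) = 1.657 g/cm³.

1.66 g/cm³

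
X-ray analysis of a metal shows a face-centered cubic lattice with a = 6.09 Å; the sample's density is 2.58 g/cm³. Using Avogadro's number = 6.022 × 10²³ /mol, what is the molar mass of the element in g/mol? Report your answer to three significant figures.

An FCC cell has Z = 4 atoms; a = 6.090 × 10^-8 cm.
M = ρ·N_A·a³/Z = 2.58 × 6.022 × 10²³ × 2.259 × 10^-22 / 4 = 87.7 g/mol.

87.7 g/mol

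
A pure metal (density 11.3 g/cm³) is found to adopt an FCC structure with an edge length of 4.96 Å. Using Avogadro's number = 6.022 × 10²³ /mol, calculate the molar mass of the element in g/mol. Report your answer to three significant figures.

208 g/mol

An FCC cell has Z = 4 atoms; a = 4.960 × 10^-8 cm.
M = ρ·N_A·a³/Z = 11.3 × 6.022 × 10²³ × 1.220 × 10^-22 / 4 = 208 g/mol.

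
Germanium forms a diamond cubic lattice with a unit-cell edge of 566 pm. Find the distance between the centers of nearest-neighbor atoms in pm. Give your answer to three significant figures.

In a diamond cubic structure, nearest neighbors lie along the body diagonal with √3·a = 8r; the nearest-neighbor distance equals 2r = 0.4330·a.
d = 0.4330 × 566 = 245 pm.

245 pm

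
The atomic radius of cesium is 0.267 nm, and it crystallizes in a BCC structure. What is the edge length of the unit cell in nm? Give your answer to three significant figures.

0.617 nm

In a BCC lattice, atoms touch along the body diagonal, so √3·a = 4r.
a = 4r/√3 = 4 × 0.267 / 1.7321 = 0.617 nm.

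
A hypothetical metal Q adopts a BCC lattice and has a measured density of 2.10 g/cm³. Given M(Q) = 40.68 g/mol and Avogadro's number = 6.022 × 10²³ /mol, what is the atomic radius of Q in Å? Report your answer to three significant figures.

1.74 Å

For a BCC cell (Z = 2), a³ = Z·M/(N_A·ρ) = 2 × 40.68 / (6.022 × 10²³ × 2.100) = 6.434 × 10^-23 cm³, so a = 4.007 × 10^-8 cm = 4.007 Å.
Atoms touch along the body diagonal, so √3·a = 4r, so r = 0.4330 × a = 1.74 Å.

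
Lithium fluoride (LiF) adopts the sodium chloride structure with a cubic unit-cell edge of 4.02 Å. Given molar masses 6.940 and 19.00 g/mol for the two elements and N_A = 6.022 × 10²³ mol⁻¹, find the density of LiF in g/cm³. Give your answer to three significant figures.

The sodium chloride structure contains Z = 4 formula units per cell; M(LiF) = 6.940 + 19.00 = 25.94 g/mol.
a³ = (4.020 × 10^-8 cm)³ = 6.496 × 10^-23 cm³.
ρ = 4 × 25.94 / (6.022 × 10²³ × 6.496 × 10^-23) = 2.652 g/cm³.

2.65 g/cm³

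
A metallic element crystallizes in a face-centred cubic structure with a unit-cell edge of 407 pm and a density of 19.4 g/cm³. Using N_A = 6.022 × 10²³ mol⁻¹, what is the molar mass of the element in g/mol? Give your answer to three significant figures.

197 g/mol

An FCC cell has Z = 4 atoms; a = 4.070 × 10^-8 cm.
M = ρ·N_A·a³/Z = 19.4 × 6.022 × 10²³ × 6.742 × 10^-23 / 4 = 197 g/mol.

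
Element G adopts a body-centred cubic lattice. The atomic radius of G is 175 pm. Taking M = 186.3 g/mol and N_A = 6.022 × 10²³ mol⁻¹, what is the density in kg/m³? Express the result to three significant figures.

9370 kg/m³

In a BCC lattice, atoms touch along the body diagonal, so √3·a = 4r, giving a = 404.1 pm = 4.041 × 10^-8 cm.
With Z = 2, ρ = Z·M/(N_A·a³) = 2 × 186.3 / (6.022 × 10²³ × 6.601 × 10^-23) = 9.373 g/cm³ = 9370 kg/m³.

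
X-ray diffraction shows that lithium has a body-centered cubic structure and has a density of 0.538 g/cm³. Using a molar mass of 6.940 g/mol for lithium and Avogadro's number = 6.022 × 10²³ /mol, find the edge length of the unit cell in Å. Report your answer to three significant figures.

With Z = 2 atoms per BCC cell, a³ = Z·M/(N_A·ρ) = 2 × 6.940 / (6.022 × 10²³ × 0.5380 g/cm³) = 4.284 × 10^-23 cm³.
a = (4.284 × 10^-23)^(1/3) = 3.499 × 10^-8 cm = 3.50 Å.

3.50 Å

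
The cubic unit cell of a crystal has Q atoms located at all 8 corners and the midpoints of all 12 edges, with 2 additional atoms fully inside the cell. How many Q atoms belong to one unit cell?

6

Corner atoms are shared by 8 cells (1/8 each), edge atoms by 4 (1/4 each), interior atoms are unshared.
Net atoms = 8 × 1/8 + 12 × 1/4 + 2 = 1 + 3 + 2 = 6.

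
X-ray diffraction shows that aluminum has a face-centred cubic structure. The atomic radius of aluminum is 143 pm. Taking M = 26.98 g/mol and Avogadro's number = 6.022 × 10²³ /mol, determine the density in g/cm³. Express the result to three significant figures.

2.71 g/cm³

In an FCC lattice, atoms touch along the face diagonal, so √2·a = 4r, giving a = 404.5 pm = 4.045 × 10^-8 cm.
With Z = 4, ρ = Z·M/(N_A·a³) = 4 × 26.98 / (6.022 × 10²³ × 6.617 × 10^-23) = 2.708 g/cm³.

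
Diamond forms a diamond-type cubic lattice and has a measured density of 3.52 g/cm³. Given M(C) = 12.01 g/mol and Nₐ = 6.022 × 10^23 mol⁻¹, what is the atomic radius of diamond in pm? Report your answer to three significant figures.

For a diamond cubic cell (Z = 8), a³ = Z·M/(N_A·ρ) = 8 × 12.01 / (6.022 × 10²³ × 3.520) = 4.533 × 10^-23 cm³, so a = 3.565 × 10^-8 cm = 356.5 pm.
Nearest neighbors lie along the body diagonal with √3·a = 8r, so r = 0.2165 × a = 77.2 pm.

77.2 pm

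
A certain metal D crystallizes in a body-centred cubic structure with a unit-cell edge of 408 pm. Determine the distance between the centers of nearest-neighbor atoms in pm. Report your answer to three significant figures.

353 pm

In a BCC structure, atoms touch along the body diagonal, so √3·a = 4r; the nearest-neighbor distance equals 2r = 0.8660·a.
d = 0.8660 × 408 = 353 pm.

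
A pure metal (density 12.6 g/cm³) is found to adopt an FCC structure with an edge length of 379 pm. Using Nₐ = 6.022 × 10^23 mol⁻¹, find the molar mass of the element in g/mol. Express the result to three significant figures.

103 g/mol

An FCC cell has Z = 4 atoms; a = 3.790 × 10^-8 cm.
M = ρ·N_A·a³/Z = 12.6 × 6.022 × 10²³ × 5.444 × 10^-23 / 4 = 103 g/mol.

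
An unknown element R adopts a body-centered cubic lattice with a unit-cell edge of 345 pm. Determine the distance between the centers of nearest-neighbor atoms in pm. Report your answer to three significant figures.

299 pm

In a BCC structure, atoms touch along the body diagonal, so √3·a = 4r; the nearest-neighbor distance equals 2r = 0.8660·a.
d = 0.8660 × 345 = 299 pm.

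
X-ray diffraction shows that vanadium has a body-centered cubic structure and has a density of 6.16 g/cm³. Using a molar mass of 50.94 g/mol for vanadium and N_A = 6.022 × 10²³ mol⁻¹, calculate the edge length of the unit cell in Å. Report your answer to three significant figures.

With Z = 2 atoms per BCC cell, a³ = Z·M/(N_A·ρ) = 2 × 50.94 / (6.022 × 10²³ × 6.160 g/cm³) = 2.746 × 10^-23 cm³.
a = (2.746 × 10^-23)^(1/3) = 3.017 × 10^-8 cm = 3.02 Å.

3.02 Å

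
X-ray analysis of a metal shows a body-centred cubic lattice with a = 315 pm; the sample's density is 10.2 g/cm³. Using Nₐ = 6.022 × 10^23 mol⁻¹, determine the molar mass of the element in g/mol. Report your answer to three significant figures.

96.0 g/mol

A BCC cell has Z = 2 atoms; a = 3.150 × 10^-8 cm.
M = ρ·N_A·a³/Z = 10.2 × 6.022 × 10²³ × 3.126 × 10^-23 / 2 = 96.0 g/mol.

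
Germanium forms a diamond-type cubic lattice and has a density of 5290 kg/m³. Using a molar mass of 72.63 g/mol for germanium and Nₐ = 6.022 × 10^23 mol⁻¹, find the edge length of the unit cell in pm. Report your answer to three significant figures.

567 pm

With Z = 8 atoms per diamond cubic cell, a³ = Z·M/(N_A·ρ) = 8 × 72.63 / (6.022 × 10²³ × 5.290 g/cm³) = 1.824 × 10^-22 cm³.
a = (1.824 × 10^-22)^(1/3) = 5.671 × 10^-8 cm = 567 pm.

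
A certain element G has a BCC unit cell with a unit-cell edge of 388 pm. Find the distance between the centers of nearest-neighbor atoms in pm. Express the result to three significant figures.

336 pm

In a BCC structure, atoms touch along the body diagonal, so √3·a = 4r; the nearest-neighbor distance equals 2r = 0.8660·a.
d = 0.8660 × 388 = 336 pm.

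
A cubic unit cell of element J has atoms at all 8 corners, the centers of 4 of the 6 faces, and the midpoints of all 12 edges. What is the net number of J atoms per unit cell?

Corner atoms are shared by 8 cells (1/8 each), face atoms by 2 (1/2 each), edge atoms by 4 (1/4 each).
Net atoms = 8 × 1/8 + 4 × 1/2 + 12 × 1/4 = 1 + 2 + 3 = 6.

6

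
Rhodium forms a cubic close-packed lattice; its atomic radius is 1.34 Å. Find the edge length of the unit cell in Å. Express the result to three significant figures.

3.79 Å

In an FCC lattice, atoms touch along the face diagonal, so √2·a = 4r.
a = 4r/√2 = 4 × 1.34 / 1.4142 = 3.79 Å.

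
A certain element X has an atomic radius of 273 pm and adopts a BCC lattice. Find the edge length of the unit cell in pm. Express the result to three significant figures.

In a BCC lattice, atoms touch along the body diagonal, so √3·a = 4r.
a = 4r/√3 = 4 × 273 / 1.7321 = 630 pm.

630 pm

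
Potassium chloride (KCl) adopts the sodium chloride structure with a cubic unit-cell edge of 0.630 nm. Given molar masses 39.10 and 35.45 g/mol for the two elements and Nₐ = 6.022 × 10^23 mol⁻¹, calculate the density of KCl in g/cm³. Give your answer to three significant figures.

1.98 g/cm³

The sodium chloride structure contains Z = 4 formula units per cell; M(KCl) = 39.10 + 35.45 = 74.55 g/mol.
a³ = (6.300 × 10^-8 cm)³ = 2.500 × 10^-22 cm³.
ρ = 4 × 74.55 / (6.022 × 10²³ × 2.500 × 10^-22) = 1.980 g/cm³.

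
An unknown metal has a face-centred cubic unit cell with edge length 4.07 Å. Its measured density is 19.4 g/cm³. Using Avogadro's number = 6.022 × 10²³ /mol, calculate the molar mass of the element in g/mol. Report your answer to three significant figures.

An FCC cell has Z = 4 atoms; a = 4.070 × 10^-8 cm.
M = ρ·N_A·a³/Z = 19.4 × 6.022 × 10²³ × 6.742 × 10^-23 / 4 = 197 g/mol.

197 g/mol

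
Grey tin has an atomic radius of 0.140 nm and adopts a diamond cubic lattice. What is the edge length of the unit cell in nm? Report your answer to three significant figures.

In a diamond cubic lattice, nearest neighbors lie along the body diagonal with √3·a = 8r.
a = 8r/√3 = 8 × 0.140 / 1.7321 = 0.647 nm.

0.647 nm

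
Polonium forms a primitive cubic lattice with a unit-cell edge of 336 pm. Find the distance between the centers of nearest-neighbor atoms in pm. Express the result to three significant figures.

336 pm

In a simple cubic structure, atoms touch along the cell edge, so a = 2r; the nearest-neighbor distance equals 2r = 1.000·a.
d = 1.000 × 336 = 336 pm.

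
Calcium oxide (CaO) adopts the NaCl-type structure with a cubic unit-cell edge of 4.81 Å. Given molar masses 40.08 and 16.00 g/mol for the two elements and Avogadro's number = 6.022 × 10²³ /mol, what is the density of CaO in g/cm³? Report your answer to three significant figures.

The NaCl-type structure contains Z = 4 formula units per cell; M(CaO) = 40.08 + 16.00 = 56.08 g/mol.
a³ = (4.810 × 10^-8 cm)³ = 1.113 × 10^-22 cm³.
ρ = 4 × 56.08 / (6.022 × 10²³ × 1.113 × 10^-22) = 3.347 g/cm³.

3.35 g/cm³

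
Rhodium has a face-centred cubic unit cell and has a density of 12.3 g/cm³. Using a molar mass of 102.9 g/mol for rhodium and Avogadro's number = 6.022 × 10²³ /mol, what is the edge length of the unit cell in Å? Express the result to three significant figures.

3.82 Å

With Z = 4 atoms per FCC cell, a³ = Z·M/(N_A·ρ) = 4 × 102.9 / (6.022 × 10²³ × 12.30 g/cm³) = 5.557 × 10^-23 cm³.
a = (5.557 × 10^-23)^(1/3) = 3.816 × 10^-8 cm = 3.82 Å.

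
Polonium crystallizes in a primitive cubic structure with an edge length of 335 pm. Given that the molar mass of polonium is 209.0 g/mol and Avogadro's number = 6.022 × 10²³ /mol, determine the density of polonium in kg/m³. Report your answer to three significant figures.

9230 kg/m³

A simple cubic unit cell contains Z = 1 atom.
Cell volume: a³ = (335 pm)³ = (3.350 × 10^-8 cm)³ = 3.760 × 10^-23 cm³.
ρ = Z·M/(N_A·a³) = 1 × 209.0 / (6.022 × 10²³ × 3.760 × 10^-23) = 9.231 g/cm³ = 9230 kg/m³.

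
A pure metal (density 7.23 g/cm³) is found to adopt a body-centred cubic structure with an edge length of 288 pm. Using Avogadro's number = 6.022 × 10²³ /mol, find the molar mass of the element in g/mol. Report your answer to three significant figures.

A BCC cell has Z = 2 atoms; a = 2.880 × 10^-8 cm.
M = ρ·N_A·a³/Z = 7.23 × 6.022 × 10²³ × 2.389 × 10^-23 / 2 = 52.0 g/mol.

52.0 g/mol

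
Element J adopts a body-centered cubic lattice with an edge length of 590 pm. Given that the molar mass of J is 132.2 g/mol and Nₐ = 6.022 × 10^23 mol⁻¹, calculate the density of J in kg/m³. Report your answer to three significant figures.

A BCC unit cell contains Z = 2 atoms.
Cell volume: a³ = (590 pm)³ = (5.900 × 10^-8 cm)³ = 2.054 × 10^-22 cm³.
ρ = Z·M/(N_A·a³) = 2 × 132.2 / (6.022 × 10²³ × 2.054 × 10^-22) = 2.138 g/cm³ = 2140 kg/m³.

2140 kg/m³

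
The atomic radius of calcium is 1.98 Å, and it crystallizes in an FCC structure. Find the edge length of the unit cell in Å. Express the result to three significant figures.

In an FCC lattice, atoms touch along the face diagonal, so √2·a = 4r.
a = 4r/√2 = 4 × 1.98 / 1.4142 = 5.60 Å.

5.60 Å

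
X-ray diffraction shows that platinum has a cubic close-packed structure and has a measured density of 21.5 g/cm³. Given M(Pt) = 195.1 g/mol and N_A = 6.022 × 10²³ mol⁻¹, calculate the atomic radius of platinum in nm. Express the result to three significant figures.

For an FCC cell (Z = 4), a³ = Z·M/(N_A·ρ) = 4 × 195.1 / (6.022 × 10²³ × 21.50) = 6.028 × 10^-23 cm³, so a = 3.921 × 10^-8 cm = 0.3921 nm.
Atoms touch along the face diagonal, so √2·a = 4r, so r = 0.3536 × a = 0.139 nm.

0.139 nm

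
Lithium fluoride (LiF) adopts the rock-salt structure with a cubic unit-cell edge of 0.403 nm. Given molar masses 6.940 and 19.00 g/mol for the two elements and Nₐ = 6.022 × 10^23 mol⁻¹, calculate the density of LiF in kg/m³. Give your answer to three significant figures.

The rock-salt structure contains Z = 4 formula units per cell; M(LiF) = 6.940 + 19.00 = 25.94 g/mol.
a³ = (4.030 × 10^-8 cm)³ = 6.545 × 10^-23 cm³.
ρ = 4 × 25.94 / (6.022 × 10²³ × 6.545 × 10^-23) = 2.633 g/cm³ = 2630 kg/m³.

2630 kg/m³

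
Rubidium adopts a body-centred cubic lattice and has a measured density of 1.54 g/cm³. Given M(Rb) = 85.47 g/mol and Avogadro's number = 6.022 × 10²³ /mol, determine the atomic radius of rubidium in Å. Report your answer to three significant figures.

2.46 Å

For a BCC cell (Z = 2), a³ = Z·M/(N_A·ρ) = 2 × 85.47 / (6.022 × 10²³ × 1.540) = 1.843 × 10^-22 cm³, so a = 5.691 × 10^-8 cm = 5.691 Å.
Atoms touch along the body diagonal, so √3·a = 4r, so r = 0.4330 × a = 2.46 Å.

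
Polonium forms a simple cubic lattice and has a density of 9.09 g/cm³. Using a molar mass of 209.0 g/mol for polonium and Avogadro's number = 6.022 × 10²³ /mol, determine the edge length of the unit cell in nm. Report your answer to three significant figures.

0.337 nm

With Z = 1 atom per simple cubic cell, a³ = Z·M/(N_A·ρ) = 1 × 209.0 / (6.022 × 10²³ × 9.090 g/cm³) = 3.818 × 10^-23 cm³.
a = (3.818 × 10^-23)^(1/3) = 3.367 × 10^-8 cm = 0.337 nm.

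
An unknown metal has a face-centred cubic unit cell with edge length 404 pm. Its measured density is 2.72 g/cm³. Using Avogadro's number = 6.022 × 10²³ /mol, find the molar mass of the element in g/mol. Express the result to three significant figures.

An FCC cell has Z = 4 atoms; a = 4.040 × 10^-8 cm.
M = ρ·N_A·a³/Z = 2.72 × 6.022 × 10²³ × 6.594 × 10^-23 / 4 = 27.0 g/mol.

27.0 g/mol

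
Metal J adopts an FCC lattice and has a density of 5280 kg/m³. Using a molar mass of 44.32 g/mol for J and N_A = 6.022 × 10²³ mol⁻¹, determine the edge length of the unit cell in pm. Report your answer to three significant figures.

382 pm

With Z = 4 atoms per FCC cell, a³ = Z·M/(N_A·ρ) = 4 × 44.32 / (6.022 × 10²³ × 5.280 g/cm³) = 5.576 × 10^-23 cm³.
a = (5.576 × 10^-23)^(1/3) = 3.820 × 10^-8 cm = 382 pm.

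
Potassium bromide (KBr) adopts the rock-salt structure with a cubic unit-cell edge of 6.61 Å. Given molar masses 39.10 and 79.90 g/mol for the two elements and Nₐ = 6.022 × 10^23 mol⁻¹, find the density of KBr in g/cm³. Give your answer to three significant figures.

2.74 g/cm³

The rock-salt structure contains Z = 4 formula units per cell; M(KBr) = 39.10 + 79.90 = 119.0 g/mol.
a³ = (6.610 × 10^-8 cm)³ = 2.888 × 10^-22 cm³.
ρ = 4 × 119.0 / (6.022 × 10²³ × 2.888 × 10^-22) = 2.737 g/cm³.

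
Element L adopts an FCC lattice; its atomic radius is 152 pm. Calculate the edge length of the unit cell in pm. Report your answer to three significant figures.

In an FCC lattice, atoms touch along the face diagonal, so √2·a = 4r.
a = 4r/√2 = 4 × 152 / 1.4142 = 430 pm.

430 pm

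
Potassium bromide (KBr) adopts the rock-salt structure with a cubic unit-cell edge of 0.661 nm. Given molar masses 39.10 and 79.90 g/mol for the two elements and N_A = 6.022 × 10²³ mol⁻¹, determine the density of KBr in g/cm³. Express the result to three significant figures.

2.74 g/cm³

The rock-salt structure contains Z = 4 formula units per cell; M(KBr) = 39.10 + 79.90 = 119.0 g/mol.
a³ = (6.610 × 10^-8 cm)³ = 2.888 × 10^-22 cm³.
ρ = 4 × 119.0 / (6.022 × 10²³ × 2.888 × 10^-22) = 2.737 g/cm³.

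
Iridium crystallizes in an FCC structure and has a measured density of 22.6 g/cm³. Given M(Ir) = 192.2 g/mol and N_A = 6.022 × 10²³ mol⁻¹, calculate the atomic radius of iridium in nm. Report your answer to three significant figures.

For an FCC cell (Z = 4), a³ = Z·M/(N_A·ρ) = 4 × 192.2 / (6.022 × 10²³ × 22.60) = 5.649 × 10^-23 cm³, so a = 3.837 × 10^-8 cm = 0.3837 nm.
Atoms touch along the face diagonal, so √2·a = 4r, so r = 0.3536 × a = 0.136 nm.

0.136 nm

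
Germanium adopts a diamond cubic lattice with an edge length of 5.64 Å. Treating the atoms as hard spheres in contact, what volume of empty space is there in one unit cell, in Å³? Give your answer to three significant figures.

118 Å³

In a diamond cubic lattice nearest neighbors lie along the body diagonal with √3·a = 8r, so r = 0.2165a = 1.221 Å.
V_cell = a³ = 179.4 Å³; V_atoms = 8 × (4/3)πr³ = 61.01 Å³.
Empty space = 179.4 − 61.01 = 118 Å³.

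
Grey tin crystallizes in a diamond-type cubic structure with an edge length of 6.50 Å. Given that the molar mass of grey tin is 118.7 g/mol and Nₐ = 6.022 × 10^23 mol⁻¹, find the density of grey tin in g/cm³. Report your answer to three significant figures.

A diamond cubic unit cell contains Z = 8 atoms.
Cell volume: a³ = (6.50 Å)³ = (6.500 × 10^-8 cm)³ = 2.746 × 10^-22 cm³.
ρ = Z·M/(N_A·a³) = 8 × 118.7 / (6.022 × 10²³ × 2.746 × 10^-22) = 5.742 g/cm³.

5.74 g/cm³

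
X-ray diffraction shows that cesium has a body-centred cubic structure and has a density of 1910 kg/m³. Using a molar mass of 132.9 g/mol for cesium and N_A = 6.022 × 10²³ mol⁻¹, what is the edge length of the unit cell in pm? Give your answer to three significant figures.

With Z = 2 atoms per BCC cell, a³ = Z·M/(N_A·ρ) = 2 × 132.9 / (6.022 × 10²³ × 1.910 g/cm³) = 2.311 × 10^-22 cm³.
a = (2.311 × 10^-22)^(1/3) = 6.137 × 10^-8 cm = 614 pm.

614 pm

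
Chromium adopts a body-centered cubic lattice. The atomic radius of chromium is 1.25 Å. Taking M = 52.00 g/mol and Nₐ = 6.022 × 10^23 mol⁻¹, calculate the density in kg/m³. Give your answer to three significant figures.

In a BCC lattice, atoms touch along the body diagonal, so √3·a = 4r, giving a = 2.887 Å = 2.887 × 10^-8 cm.
With Z = 2, ρ = Z·M/(N_A·a³) = 2 × 52.00 / (6.022 × 10²³ × 2.406 × 10^-23) = 7.179 g/cm³ = 7180 kg/m³.

7180 kg/m³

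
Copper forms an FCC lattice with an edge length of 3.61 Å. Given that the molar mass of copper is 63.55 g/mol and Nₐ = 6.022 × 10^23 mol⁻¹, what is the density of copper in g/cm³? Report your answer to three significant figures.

An FCC unit cell contains Z = 4 atoms.
Cell volume: a³ = (3.61 Å)³ = (3.610 × 10^-8 cm)³ = 4.705 × 10^-23 cm³.
ρ = Z·M/(N_A·a³) = 4 × 63.55 / (6.022 × 10²³ × 4.705 × 10^-23) = 8.972 g/cm³.

8.97 g/cm³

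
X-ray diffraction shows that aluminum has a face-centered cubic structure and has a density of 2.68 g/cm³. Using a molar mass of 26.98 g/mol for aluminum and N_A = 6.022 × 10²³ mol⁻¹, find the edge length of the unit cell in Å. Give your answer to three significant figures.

With Z = 4 atoms per FCC cell, a³ = Z·M/(N_A·ρ) = 4 × 26.98 / (6.022 × 10²³ × 2.680 g/cm³) = 6.687 × 10^-23 cm³.
a = (6.687 × 10^-23)^(1/3) = 4.059 × 10^-8 cm = 4.06 Å.

4.06 Å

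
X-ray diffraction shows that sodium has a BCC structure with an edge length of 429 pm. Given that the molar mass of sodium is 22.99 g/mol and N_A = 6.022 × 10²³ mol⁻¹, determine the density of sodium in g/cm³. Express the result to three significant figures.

0.967 g/cm³

A BCC unit cell contains Z = 2 atoms.
Cell volume: a³ = (429 pm)³ = (4.290 × 10^-8 cm)³ = 7.895 × 10^-23 cm³.
ρ = Z·M/(N_A·a³) = 2 × 22.99 / (6.022 × 10²³ × 7.895 × 10^-23) = 0.9671 g/cm³.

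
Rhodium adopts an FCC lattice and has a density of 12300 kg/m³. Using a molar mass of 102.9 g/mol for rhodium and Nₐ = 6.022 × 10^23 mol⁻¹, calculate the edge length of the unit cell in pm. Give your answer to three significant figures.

With Z = 4 atoms per FCC cell, a³ = Z·M/(N_A·ρ) = 4 × 102.9 / (6.022 × 10²³ × 12.30 g/cm³) = 5.557 × 10^-23 cm³.
a = (5.557 × 10^-23)^(1/3) = 3.816 × 10^-8 cm = 382 pm.

382 pm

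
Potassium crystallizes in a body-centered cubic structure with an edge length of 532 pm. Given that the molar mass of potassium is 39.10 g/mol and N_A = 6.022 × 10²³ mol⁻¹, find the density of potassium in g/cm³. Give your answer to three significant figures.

0.862 g/cm³

A BCC unit cell contains Z = 2 atoms.
Cell volume: a³ = (532 pm)³ = (5.320 × 10^-8 cm)³ = 1.506 × 10^-22 cm³.
ρ = Z·M/(N_A·a³) = 2 × 39.10 / (6.022 × 10²³ × 1.506 × 10^-22) = 0.8624 g/cm³.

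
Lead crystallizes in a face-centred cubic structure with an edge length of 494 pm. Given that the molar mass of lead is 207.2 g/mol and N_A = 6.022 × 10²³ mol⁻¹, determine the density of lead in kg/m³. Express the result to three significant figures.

11400 kg/m³

An FCC unit cell contains Z = 4 atoms.
Cell volume: a³ = (494 pm)³ = (4.940 × 10^-8 cm)³ = 1.206 × 10^-22 cm³.
ρ = Z·M/(N_A·a³) = 4 × 207.2 / (6.022 × 10²³ × 1.206 × 10^-22) = 11.42 g/cm³ = 11400 kg/m³.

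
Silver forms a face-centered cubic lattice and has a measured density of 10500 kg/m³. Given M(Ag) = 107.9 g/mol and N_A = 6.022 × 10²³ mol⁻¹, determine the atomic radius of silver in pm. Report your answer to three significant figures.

144 pm

For an FCC cell (Z = 4), a³ = Z·M/(N_A·ρ) = 4 × 107.9 / (6.022 × 10²³ × 10.50) = 6.826 × 10^-23 cm³, so a = 4.087 × 10^-8 cm = 408.7 pm.
Atoms touch along the face diagonal, so √2·a = 4r, so r = 0.3536 × a = 144 pm.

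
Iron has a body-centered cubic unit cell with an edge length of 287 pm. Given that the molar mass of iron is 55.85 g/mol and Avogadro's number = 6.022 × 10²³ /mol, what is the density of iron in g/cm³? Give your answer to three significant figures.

7.85 g/cm³

A BCC unit cell contains Z = 2 atoms.
Cell volume: a³ = (287 pm)³ = (2.870 × 10^-8 cm)³ = 2.364 × 10^-23 cm³.
ρ = Z·M/(N_A·a³) = 2 × 55.85 / (6.022 × 10²³ × 2.364 × 10^-23) = 7.846 g/cm³.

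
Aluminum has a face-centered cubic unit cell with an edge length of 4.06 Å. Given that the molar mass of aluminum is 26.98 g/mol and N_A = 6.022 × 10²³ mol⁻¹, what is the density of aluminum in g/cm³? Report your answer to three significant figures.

2.68 g/cm³

An FCC unit cell contains Z = 4 atoms.
Cell volume: a³ = (4.06 Å)³ = (4.060 × 10^-8 cm)³ = 6.692 × 10^-23 cm³.
ρ = Z·M/(N_A·a³) = 4 × 26.98 / (6.022 × 10²³ × 6.692 × 10^-23) = 2.678 g/cm³.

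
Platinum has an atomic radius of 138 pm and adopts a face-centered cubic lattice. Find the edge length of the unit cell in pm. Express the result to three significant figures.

390 pm

In an FCC lattice, atoms touch along the face diagonal, so √2·a = 4r.
a = 4r/√2 = 4 × 138 / 1.4142 = 390 pm.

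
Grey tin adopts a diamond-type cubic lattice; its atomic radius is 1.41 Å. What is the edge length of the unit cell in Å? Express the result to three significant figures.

In a diamond cubic lattice, nearest neighbors lie along the body diagonal with √3·a = 8r.
a = 8r/√3 = 8 × 1.41 / 1.7321 = 6.51 Å.

6.51 Å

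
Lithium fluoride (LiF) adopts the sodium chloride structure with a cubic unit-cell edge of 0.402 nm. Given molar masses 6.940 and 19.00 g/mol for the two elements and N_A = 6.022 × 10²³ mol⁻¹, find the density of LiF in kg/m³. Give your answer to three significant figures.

The sodium chloride structure contains Z = 4 formula units per cell; M(LiF) = 6.940 + 19.00 = 25.94 g/mol.
a³ = (4.020 × 10^-8 cm)³ = 6.496 × 10^-23 cm³.
ρ = 4 × 25.94 / (6.022 × 10²³ × 6.496 × 10^-23) = 2.652 g/cm³ = 2650 kg/m³.

2650 kg/m³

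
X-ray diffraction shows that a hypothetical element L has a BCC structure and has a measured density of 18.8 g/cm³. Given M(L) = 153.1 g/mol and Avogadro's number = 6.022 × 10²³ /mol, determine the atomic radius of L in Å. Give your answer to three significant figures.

For a BCC cell (Z = 2), a³ = Z·M/(N_A·ρ) = 2 × 153.1 / (6.022 × 10²³ × 18.80) = 2.705 × 10^-23 cm³, so a = 3.002 × 10^-8 cm = 3.002 Å.
Atoms touch along the body diagonal, so √3·a = 4r, so r = 0.4330 × a = 1.30 Å.

1.30 Å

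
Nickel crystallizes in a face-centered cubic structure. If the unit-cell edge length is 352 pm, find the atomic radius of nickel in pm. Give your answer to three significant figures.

In an FCC lattice, atoms touch along the face diagonal, so √2·a = 4r.
r = √2·a/4 = 1.4142 × 352 / 4 = 124 pm.

124 pm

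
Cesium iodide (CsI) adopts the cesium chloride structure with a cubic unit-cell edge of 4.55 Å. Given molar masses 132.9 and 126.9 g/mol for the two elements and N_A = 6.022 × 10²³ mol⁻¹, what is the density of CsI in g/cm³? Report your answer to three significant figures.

The cesium chloride structure contains Z = 1 formula unit per cell; M(CsI) = 132.9 + 126.9 = 259.8 g/mol.
a³ = (4.550 × 10^-8 cm)³ = 9.420 × 10^-23 cm³.
ρ = 1 × 259.8 / (6.022 × 10²³ × 9.420 × 10^-23) = 4.580 g/cm³.

4.58 g/cm³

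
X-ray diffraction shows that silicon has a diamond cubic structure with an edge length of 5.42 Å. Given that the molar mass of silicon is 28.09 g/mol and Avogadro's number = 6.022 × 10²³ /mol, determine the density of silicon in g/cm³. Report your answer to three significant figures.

2.34 g/cm³

A diamond cubic unit cell contains Z = 8 atoms.
Cell volume: a³ = (5.42 Å)³ = (5.420 × 10^-8 cm)³ = 1.592 × 10^-22 cm³.
ρ = Z·M/(N_A·a³) = 8 × 28.09 / (6.022 × 10²³ × 1.592 × 10^-22) = 2.344 g/cm³.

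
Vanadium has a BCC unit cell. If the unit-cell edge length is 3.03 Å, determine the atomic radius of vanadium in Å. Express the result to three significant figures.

In a BCC lattice, atoms touch along the body diagonal, so √3·a = 4r.
r = √3·a/4 = 1.7321 × 3.03 / 4 = 1.31 Å.

1.31 Å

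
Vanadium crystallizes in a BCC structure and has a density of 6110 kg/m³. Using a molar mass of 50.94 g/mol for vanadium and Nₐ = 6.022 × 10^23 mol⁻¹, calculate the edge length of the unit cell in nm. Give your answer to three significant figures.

0.303 nm

With Z = 2 atoms per BCC cell, a³ = Z·M/(N_A·ρ) = 2 × 50.94 / (6.022 × 10²³ × 6.110 g/cm³) = 2.769 × 10^-23 cm³.
a = (2.769 × 10^-23)^(1/3) = 3.025 × 10^-8 cm = 0.303 nm.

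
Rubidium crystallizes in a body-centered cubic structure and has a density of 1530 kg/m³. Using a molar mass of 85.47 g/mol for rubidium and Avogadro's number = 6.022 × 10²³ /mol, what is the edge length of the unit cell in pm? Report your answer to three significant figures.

570 pm

With Z = 2 atoms per BCC cell, a³ = Z·M/(N_A·ρ) = 2 × 85.47 / (6.022 × 10²³ × 1.530 g/cm³) = 1.855 × 10^-22 cm³.
a = (1.855 × 10^-22)^(1/3) = 5.703 × 10^-8 cm = 570 pm.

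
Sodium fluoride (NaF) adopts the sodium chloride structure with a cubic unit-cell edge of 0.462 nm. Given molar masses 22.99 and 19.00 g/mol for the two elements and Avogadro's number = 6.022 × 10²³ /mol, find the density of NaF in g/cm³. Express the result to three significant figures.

The sodium chloride structure contains Z = 4 formula units per cell; M(NaF) = 22.99 + 19.00 = 41.99 g/mol.
a³ = (4.620 × 10^-8 cm)³ = 9.861 × 10^-23 cm³.
ρ = 4 × 41.99 / (6.022 × 10²³ × 9.861 × 10^-23) = 2.828 g/cm³.

2.83 g/cm³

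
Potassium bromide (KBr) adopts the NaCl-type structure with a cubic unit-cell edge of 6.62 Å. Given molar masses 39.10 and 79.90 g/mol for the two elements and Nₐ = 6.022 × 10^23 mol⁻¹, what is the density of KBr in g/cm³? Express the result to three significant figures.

2.72 g/cm³

The NaCl-type structure contains Z = 4 formula units per cell; M(KBr) = 39.10 + 79.90 = 119.0 g/mol.
a³ = (6.620 × 10^-8 cm)³ = 2.901 × 10^-22 cm³.
ρ = 4 × 119.0 / (6.022 × 10²³ × 2.901 × 10^-22) = 2.725 g/cm³.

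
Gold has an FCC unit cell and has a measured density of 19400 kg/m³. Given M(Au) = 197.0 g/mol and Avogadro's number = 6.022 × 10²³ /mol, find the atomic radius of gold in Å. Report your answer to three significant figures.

1.44 Å

For an FCC cell (Z = 4), a³ = Z·M/(N_A·ρ) = 4 × 197.0 / (6.022 × 10²³ × 19.40) = 6.745 × 10^-23 cm³, so a = 4.071 × 10^-8 cm = 4.071 Å.
Atoms touch along the face diagonal, so √2·a = 4r, so r = 0.3536 × a = 1.44 Å.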